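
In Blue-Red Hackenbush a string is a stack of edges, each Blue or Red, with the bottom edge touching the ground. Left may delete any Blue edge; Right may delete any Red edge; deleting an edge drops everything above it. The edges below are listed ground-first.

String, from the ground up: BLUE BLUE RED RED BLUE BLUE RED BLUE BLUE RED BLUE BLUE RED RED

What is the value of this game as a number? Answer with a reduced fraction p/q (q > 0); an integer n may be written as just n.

v(B) = { 0 | (no moves) } so 1
v(BB) = { 0,1 | (no moves) } so 2
v(BBR) = { 0,1 | 2 } so 3/2
v(BBRR) = { 0,1 | 3/2,2 } so 5/4
v(BBRRB) = { 0,1,5/4 | 3/2,2 } so 11/8
v(BBRRBB) = { 0,1,5/4,11/8 | 3/2,2 } so 23/16
v(BBRRBBR) = { 0,1,5/4,11/8 | 23/16,3/2,2 } so 45/32
v(BBRRBBRB) = { 0,1,5/4,11/8,45/32 | 23/16,3/2,2 } so 91/64
v(BBRRBBRBB) = { 0,1,5/4,11/8,45/32,91/64 | 23/16,3/2,2 } so 183/128
v(BBRRBBRBBR) = { 0,1,5/4,11/8,45/32,91/64 | 183/128,23/16,3/2,2 } so 365/256
v(BBRRBBRBBRB) = { 0,1,5/4,11/8,45/32,91/64,365/256 | 183/128,23/16,3/2,2 } so 731/512
v(BBRRBBRBBRBB) = { 0,1,5/4,11/8,45/32,91/64,365/256,731/512 | 183/128,23/16,3/2,2 } so 1463/1024
v(BBRRBBRBBRBBR) = { 0,1,5/4,11/8,45/32,91/64,365/256,731/512 | 1463/1024,183/128,23/16,3/2,2 } so 2925/2048
v(BBRRBBRBBRBBRR) = { 0,1,5/4,11/8,45/32,91/64,365/256,731/512 | 2925/2048,1463/1024,183/128,23/16,3/2,2 } so 5849/4096

5849/4096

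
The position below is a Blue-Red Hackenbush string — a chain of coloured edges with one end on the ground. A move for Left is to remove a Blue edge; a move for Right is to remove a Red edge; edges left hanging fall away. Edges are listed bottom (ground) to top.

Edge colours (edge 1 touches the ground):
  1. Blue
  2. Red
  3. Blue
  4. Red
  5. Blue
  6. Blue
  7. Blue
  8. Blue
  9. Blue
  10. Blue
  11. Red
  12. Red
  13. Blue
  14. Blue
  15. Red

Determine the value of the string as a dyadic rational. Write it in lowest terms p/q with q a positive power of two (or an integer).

Build g(s[:k]) for k = 1..15, string s = Blue Red Blue Red Blue Blue Blue Blue Blue Blue Red Red Blue Blue Red.
1 of 15 · B · max L 0 · min R +∞ ⇒ 1
2 of 15 · BR · max L 0 · min R 1 ⇒ 1/2
3 of 15 · BRB · max L 1/2 · min R 1 ⇒ 3/4
4 of 15 · BRBR · max L 1/2 · min R 3/4 ⇒ 5/8
5 of 15 · BRBRB · max L 5/8 · min R 3/4 ⇒ 11/16
6 of 15 · BRBRBB · max L 11/16 · min R 3/4 ⇒ 23/32
7 of 15 · BRBRBBB · max L 23/32 · min R 3/4 ⇒ 47/64
8 of 15 · BRBRBBBB · max L 47/64 · min R 3/4 ⇒ 95/128
9 of 15 · BRBRBBBBB · max L 95/128 · min R 3/4 ⇒ 191/256
10 of 15 · BRBRBBBBBB · max L 191/256 · min R 3/4 ⇒ 383/512
11 of 15 · BRBRBBBBBBR · max L 191/256 · min R 383/512 ⇒ 765/1024
12 of 15 · BRBRBBBBBBRR · max L 191/256 · min R 765/1024 ⇒ 1529/2048
13 of 15 · BRBRBBBBBBRRB · max L 1529/2048 · min R 765/1024 ⇒ 3059/4096
14 of 15 · BRBRBBBBBBRRBB · max L 3059/4096 · min R 765/1024 ⇒ 6119/8192
15 of 15 · BRBRBBBBBBRRBBR · max L 3059/4096 · min R 6119/8192 ⇒ 12237/16384

12237/16384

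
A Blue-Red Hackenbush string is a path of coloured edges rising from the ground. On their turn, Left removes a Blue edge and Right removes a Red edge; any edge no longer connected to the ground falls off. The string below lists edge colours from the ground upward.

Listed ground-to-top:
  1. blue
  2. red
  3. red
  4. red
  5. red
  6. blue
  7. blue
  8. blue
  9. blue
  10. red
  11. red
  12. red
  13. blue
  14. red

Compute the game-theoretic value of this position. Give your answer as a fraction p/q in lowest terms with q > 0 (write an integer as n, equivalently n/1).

965/8192

Recurse on prefixes of the 14-edge string blue red red red red blue blue blue blue red red red blue red:
1 of 14 · b · max L 0 · min R +∞ => 1
2 of 14 · br · max L 0 · min R 1 => 1/2
3 of 14 · brr · max L 0 · min R 1/2 => 1/4
4 of 14 · brrr · max L 0 · min R 1/4 => 1/8
5 of 14 · brrrr · max L 0 · min R 1/8 => 1/16
6 of 14 · brrrrb · max L 1/16 · min R 1/8 => 3/32
7 of 14 · brrrrbb · max L 3/32 · min R 1/8 => 7/64
8 of 14 · brrrrbbb · max L 7/64 · min R 1/8 => 15/128
9 of 14 · brrrrbbbb · max L 15/128 · min R 1/8 => 31/256
10 of 14 · brrrrbbbbr · max L 15/128 · min R 31/256 => 61/512
11 of 14 · brrrrbbbbrr · max L 15/128 · min R 61/512 => 121/1024
12 of 14 · brrrrbbbbrrr · max L 15/128 · min R 121/1024 => 241/2048
13 of 14 · brrrrbbbbrrrb · max L 241/2048 · min R 121/1024 => 483/4096
14 of 14 · brrrrbbbbrrrbr · max L 241/2048 · min R 483/4096 => 965/8192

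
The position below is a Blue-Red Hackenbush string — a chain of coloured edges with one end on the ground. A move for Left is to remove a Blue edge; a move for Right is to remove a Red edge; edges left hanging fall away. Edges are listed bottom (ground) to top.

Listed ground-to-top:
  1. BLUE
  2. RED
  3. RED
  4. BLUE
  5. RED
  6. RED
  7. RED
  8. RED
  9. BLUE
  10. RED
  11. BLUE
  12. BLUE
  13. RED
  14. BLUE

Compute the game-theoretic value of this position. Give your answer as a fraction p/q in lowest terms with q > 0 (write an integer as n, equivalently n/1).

Recurse on prefixes of the 14-edge string BLUE RED RED BLUE RED RED RED RED BLUE RED BLUE BLUE RED BLUE:
val(B) = { 0 | · } → 1
val(BR) = { 0 | 1 } → 1/2
val(BRR) = { 0 | 1/2; 1 } → 1/4
val(BRRB) = { 0; 1/4 | 1/2; 1 } → 3/8
val(BRRBR) = { 0; 1/4 | 3/8; 1/2; 1 } → 5/16
val(BRRBRR) = { 0; 1/4 | 5/16; 3/8; 1/2; 1 } → 9/32
val(BRRBRRR) = { 0; 1/4 | 9/32; 5/16; 3/8; 1/2; 1 } → 17/64
val(BRRBRRRR) = { 0; 1/4 | 17/64; 9/32; 5/16; 3/8; 1/2; 1 } → 33/128
val(BRRBRRRRB) = { 0; 1/4; 33/128 | 17/64; 9/32; 5/16; 3/8; 1/2; 1 } → 67/256
val(BRRBRRRRBR) = { 0; 1/4; 33/128 | 67/256; 17/64; 9/32; 5/16; 3/8; 1/2; 1 } → 133/512
val(BRRBRRRRBRB) = { 0; 1/4; 33/128; 133/512 | 67/256; 17/64; 9/32; 5/16; 3/8; 1/2; 1 } → 267/1024
val(BRRBRRRRBRBB) = { 0; 1/4; 33/128; 133/512; 267/1024 | 67/256; 17/64; 9/32; 5/16; 3/8; 1/2; 1 } → 535/2048
val(BRRBRRRRBRBBR) = { 0; 1/4; 33/128; 133/512; 267/1024 | 535/2048; 67/256; 17/64; 9/32; 5/16; 3/8; 1/2; 1 } → 1069/4096
val(BRRBRRRRBRBBRB) = { 0; 1/4; 33/128; 133/512; 267/1024; 1069/4096 | 535/2048; 67/256; 17/64; 9/32; 5/16; 3/8; 1/2; 1 } → 2139/8192

2139/8192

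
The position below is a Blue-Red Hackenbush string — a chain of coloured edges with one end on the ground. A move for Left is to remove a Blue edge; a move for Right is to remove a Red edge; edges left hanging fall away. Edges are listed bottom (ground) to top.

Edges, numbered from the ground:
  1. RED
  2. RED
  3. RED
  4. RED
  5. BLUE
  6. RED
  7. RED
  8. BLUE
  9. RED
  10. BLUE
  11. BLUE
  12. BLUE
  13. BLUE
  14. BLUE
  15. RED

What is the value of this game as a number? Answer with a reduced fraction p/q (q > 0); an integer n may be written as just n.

Build value(s[:k]) for k = 1..15, string s = RED RED RED RED BLUE RED RED BLUE RED BLUE BLUE BLUE BLUE BLUE RED.
step 1: add RED to get R; options L={  } R={ 0 } so -1
step 2: add RED to get RR; options L={  } R={ -1,0 } so -2
step 3: add RED to get RRR; options L={  } R={ -2,-1,0 } so -3
step 4: add RED to get RRRR; options L={  } R={ -3,-2,-1,0 } so -4
step 5: add BLUE to get RRRRB; options L={ -4 } R={ -3,-2,-1,0 } so -7/2
step 6: add RED to get RRRRBR; options L={ -4 } R={ -7/2,-3,-2,-1,0 } so -15/4
step 7: add RED to get RRRRBRR; options L={ -4 } R={ -15/4,-7/2,-3,-2,-1,0 } so -31/8
step 8: add BLUE to get RRRRBRRB; options L={ -4,-31/8 } R={ -15/4,-7/2,-3,-2,-1,0 } so -61/16
step 9: add RED to get RRRRBRRBR; options L={ -4,-31/8 } R={ -61/16,-15/4,-7/2,-3,-2,-1,0 } so -123/32
step 10: add BLUE to get RRRRBRRBRB; options L={ -4,-31/8,-123/32 } R={ -61/16,-15/4,-7/2,-3,-2,-1,0 } so -245/64
step 11: add BLUE to get RRRRBRRBRBB; options L={ -4,-31/8,-123/32,-245/64 } R={ -61/16,-15/4,-7/2,-3,-2,-1,0 } so -489/128
step 12: add BLUE to get RRRRBRRBRBBB; options L={ -4,-31/8,-123/32,-245/64,-489/128 } R={ -61/16,-15/4,-7/2,-3,-2,-1,0 } so -977/256
step 13: add BLUE to get RRRRBRRBRBBBB; options L={ -4,-31/8,-123/32,-245/64,-489/128,-977/256 } R={ -61/16,-15/4,-7/2,-3,-2,-1,0 } so -1953/512
step 14: add BLUE to get RRRRBRRBRBBBBB; options L={ -4,-31/8,-123/32,-245/64,-489/128,-977/256,-1953/512 } R={ -61/16,-15/4,-7/2,-3,-2,-1,0 } so -3905/1024
step 15: add RED to get RRRRBRRBRBBBBBR; options L={ -4,-31/8,-123/32,-245/64,-489/128,-977/256,-1953/512 } R={ -3905/1024,-61/16,-15/4,-7/2,-3,-2,-1,0 } so -7811/2048

-7811/2048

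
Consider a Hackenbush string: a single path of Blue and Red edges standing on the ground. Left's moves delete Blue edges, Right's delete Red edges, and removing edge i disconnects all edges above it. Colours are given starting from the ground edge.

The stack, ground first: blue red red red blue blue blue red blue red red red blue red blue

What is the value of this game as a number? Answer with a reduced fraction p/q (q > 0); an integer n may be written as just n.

3723/16384

edge 1 of 15 (blue): { 0 | none } => 1
edge 2 of 15 (red): { 0 | 1 } => 1/2
edge 3 of 15 (red): { 0 | 1/2; 1 } => 1/4
edge 4 of 15 (red): { 0 | 1/4; 1/2; 1 } => 1/8
edge 5 of 15 (blue): { 0; 1/8 | 1/4; 1/2; 1 } => 3/16
edge 6 of 15 (blue): { 0; 1/8; 3/16 | 1/4; 1/2; 1 } => 7/32
edge 7 of 15 (blue): { 0; 1/8; 3/16; 7/32 | 1/4; 1/2; 1 } => 15/64
edge 8 of 15 (red): { 0; 1/8; 3/16; 7/32 | 15/64; 1/4; 1/2; 1 } => 29/128
edge 9 of 15 (blue): { 0; 1/8; 3/16; 7/32; 29/128 | 15/64; 1/4; 1/2; 1 } => 59/256
edge 10 of 15 (red): { 0; 1/8; 3/16; 7/32; 29/128 | 59/256; 15/64; 1/4; 1/2; 1 } => 117/512
edge 11 of 15 (red): { 0; 1/8; 3/16; 7/32; 29/128 | 117/512; 59/256; 15/64; 1/4; 1/2; 1 } => 233/1024
edge 12 of 15 (red): { 0; 1/8; 3/16; 7/32; 29/128 | 233/1024; 117/512; 59/256; 15/64; 1/4; 1/2; 1 } => 465/2048
edge 13 of 15 (blue): { 0; 1/8; 3/16; 7/32; 29/128; 465/2048 | 233/1024; 117/512; 59/256; 15/64; 1/4; 1/2; 1 } => 931/4096
edge 14 of 15 (red): { 0; 1/8; 3/16; 7/32; 29/128; 465/2048 | 931/4096; 233/1024; 117/512; 59/256; 15/64; 1/4; 1/2; 1 } => 1861/8192
edge 15 of 15 (blue): { 0; 1/8; 3/16; 7/32; 29/128; 465/2048; 1861/8192 | 931/4096; 233/1024; 117/512; 59/256; 15/64; 1/4; 1/2; 1 } => 3723/16384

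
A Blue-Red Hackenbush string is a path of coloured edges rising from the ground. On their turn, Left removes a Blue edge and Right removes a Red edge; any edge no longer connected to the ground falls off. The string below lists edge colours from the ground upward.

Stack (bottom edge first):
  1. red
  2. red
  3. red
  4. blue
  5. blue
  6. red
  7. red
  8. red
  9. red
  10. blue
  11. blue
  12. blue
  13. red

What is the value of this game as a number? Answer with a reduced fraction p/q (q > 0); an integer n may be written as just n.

-2531/1024

Prefix values for red red red blue blue red red red red blue blue blue red via {L|R} + simplicity:
edge 1 of 13 (red): { ∅ | 0 } = -1
edge 2 of 13 (red): { ∅ | -1 0 } = -2
edge 3 of 13 (red): { ∅ | -2 -1 0 } = -3
edge 4 of 13 (blue): { -3 | -2 -1 0 } = -5/2
edge 5 of 13 (blue): { -3 -5/2 | -2 -1 0 } = -9/4
edge 6 of 13 (red): { -3 -5/2 | -9/4 -2 -1 0 } = -19/8
edge 7 of 13 (red): { -3 -5/2 | -19/8 -9/4 -2 -1 0 } = -39/16
edge 8 of 13 (red): { -3 -5/2 | -39/16 -19/8 -9/4 -2 -1 0 } = -79/32
edge 9 of 13 (red): { -3 -5/2 | -79/32 -39/16 -19/8 -9/4 -2 -1 0 } = -159/64
edge 10 of 13 (blue): { -3 -5/2 -159/64 | -79/32 -39/16 -19/8 -9/4 -2 -1 0 } = -317/128
edge 11 of 13 (blue): { -3 -5/2 -159/64 -317/128 | -79/32 -39/16 -19/8 -9/4 -2 -1 0 } = -633/256
edge 12 of 13 (blue): { -3 -5/2 -159/64 -317/128 -633/256 | -79/32 -39/16 -19/8 -9/4 -2 -1 0 } = -1265/512
edge 13 of 13 (red): { -3 -5/2 -159/64 -317/128 -633/256 | -1265/512 -79/32 -39/16 -19/8 -9/4 -2 -1 0 } = -2531/1024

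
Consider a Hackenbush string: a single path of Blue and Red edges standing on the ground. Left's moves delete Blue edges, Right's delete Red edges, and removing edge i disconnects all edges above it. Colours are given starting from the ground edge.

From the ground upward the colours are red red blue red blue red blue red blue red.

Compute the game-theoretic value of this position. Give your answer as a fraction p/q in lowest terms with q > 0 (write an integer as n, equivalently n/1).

-427/256

Build v(s[:k]) for k = 1..10, string s = red red blue red blue red blue red blue red.
v(r) = {  | 0 } so -1
v(rr) = {  | -1, 0 } so -2
v(rrb) = { -2 | -1, 0 } so -3/2
v(rrbr) = { -2 | -3/2, -1, 0 } so -7/4
v(rrbrb) = { -2, -7/4 | -3/2, -1, 0 } so -13/8
v(rrbrbr) = { -2, -7/4 | -13/8, -3/2, -1, 0 } so -27/16
v(rrbrbrb) = { -2, -7/4, -27/16 | -13/8, -3/2, -1, 0 } so -53/32
v(rrbrbrbr) = { -2, -7/4, -27/16 | -53/32, -13/8, -3/2, -1, 0 } so -107/64
v(rrbrbrbrb) = { -2, -7/4, -27/16, -107/64 | -53/32, -13/8, -3/2, -1, 0 } so -213/128
v(rrbrbrbrbr) = { -2, -7/4, -27/16, -107/64 | -213/128, -53/32, -13/8, -3/2, -1, 0 } so -427/256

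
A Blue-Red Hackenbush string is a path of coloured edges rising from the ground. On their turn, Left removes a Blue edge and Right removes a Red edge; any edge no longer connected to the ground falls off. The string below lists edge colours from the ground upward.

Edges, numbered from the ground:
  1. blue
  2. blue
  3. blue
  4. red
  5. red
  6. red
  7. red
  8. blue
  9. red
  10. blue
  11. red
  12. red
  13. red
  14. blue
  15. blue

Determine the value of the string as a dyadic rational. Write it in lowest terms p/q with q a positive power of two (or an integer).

8519/4096

step 1: add blue to get b; options L={ 0 } R={  } so 1
step 2: add blue to get bb; options L={ 0,1 } R={  } so 2
step 3: add blue to get bbb; options L={ 0,1,2 } R={  } so 3
step 4: add red to get bbbr; options L={ 0,1,2 } R={ 3 } so 5/2
step 5: add red to get bbbrr; options L={ 0,1,2 } R={ 5/2,3 } so 9/4
step 6: add red to get bbbrrr; options L={ 0,1,2 } R={ 9/4,5/2,3 } so 17/8
step 7: add red to get bbbrrrr; options L={ 0,1,2 } R={ 17/8,9/4,5/2,3 } so 33/16
step 8: add blue to get bbbrrrrb; options L={ 0,1,2,33/16 } R={ 17/8,9/4,5/2,3 } so 67/32
step 9: add red to get bbbrrrrbr; options L={ 0,1,2,33/16 } R={ 67/32,17/8,9/4,5/2,3 } so 133/64
step 10: add blue to get bbbrrrrbrb; options L={ 0,1,2,33/16,133/64 } R={ 67/32,17/8,9/4,5/2,3 } so 267/128
step 11: add red to get bbbrrrrbrbr; options L={ 0,1,2,33/16,133/64 } R={ 267/128,67/32,17/8,9/4,5/2,3 } so 533/256
step 12: add red to get bbbrrrrbrbrr; options L={ 0,1,2,33/16,133/64 } R={ 533/256,267/128,67/32,17/8,9/4,5/2,3 } so 1065/512
step 13: add red to get bbbrrrrbrbrrr; options L={ 0,1,2,33/16,133/64 } R={ 1065/512,533/256,267/128,67/32,17/8,9/4,5/2,3 } so 2129/1024
step 14: add blue to get bbbrrrrbrbrrrb; options L={ 0,1,2,33/16,133/64,2129/1024 } R={ 1065/512,533/256,267/128,67/32,17/8,9/4,5/2,3 } so 4259/2048
step 15: add blue to get bbbrrrrbrbrrrbb; options L={ 0,1,2,33/16,133/64,2129/1024,4259/2048 } R={ 1065/512,533/256,267/128,67/32,17/8,9/4,5/2,3 } so 8519/4096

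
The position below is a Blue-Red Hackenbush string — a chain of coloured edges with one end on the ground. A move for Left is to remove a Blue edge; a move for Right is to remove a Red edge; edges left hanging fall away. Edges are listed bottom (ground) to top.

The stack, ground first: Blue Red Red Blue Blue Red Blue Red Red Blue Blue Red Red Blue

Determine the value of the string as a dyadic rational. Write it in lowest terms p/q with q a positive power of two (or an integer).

3379/8192

edge 1 of 14 (Blue): { 0 | none } so 1
edge 2 of 14 (Red): { 0 | 1 } so 1/2
edge 3 of 14 (Red): { 0 | 1/2,1 } so 1/4
edge 4 of 14 (Blue): { 0,1/4 | 1/2,1 } so 3/8
edge 5 of 14 (Blue): { 0,1/4,3/8 | 1/2,1 } so 7/16
edge 6 of 14 (Red): { 0,1/4,3/8 | 7/16,1/2,1 } so 13/32
edge 7 of 14 (Blue): { 0,1/4,3/8,13/32 | 7/16,1/2,1 } so 27/64
edge 8 of 14 (Red): { 0,1/4,3/8,13/32 | 27/64,7/16,1/2,1 } so 53/128
edge 9 of 14 (Red): { 0,1/4,3/8,13/32 | 53/128,27/64,7/16,1/2,1 } so 105/256
edge 10 of 14 (Blue): { 0,1/4,3/8,13/32,105/256 | 53/128,27/64,7/16,1/2,1 } so 211/512
edge 11 of 14 (Blue): { 0,1/4,3/8,13/32,105/256,211/512 | 53/128,27/64,7/16,1/2,1 } so 423/1024
edge 12 of 14 (Red): { 0,1/4,3/8,13/32,105/256,211/512 | 423/1024,53/128,27/64,7/16,1/2,1 } so 845/2048
edge 13 of 14 (Red): { 0,1/4,3/8,13/32,105/256,211/512 | 845/2048,423/1024,53/128,27/64,7/16,1/2,1 } so 1689/4096
edge 14 of 14 (Blue): { 0,1/4,3/8,13/32,105/256,211/512,1689/4096 | 845/2048,423/1024,53/128,27/64,7/16,1/2,1 } so 3379/8192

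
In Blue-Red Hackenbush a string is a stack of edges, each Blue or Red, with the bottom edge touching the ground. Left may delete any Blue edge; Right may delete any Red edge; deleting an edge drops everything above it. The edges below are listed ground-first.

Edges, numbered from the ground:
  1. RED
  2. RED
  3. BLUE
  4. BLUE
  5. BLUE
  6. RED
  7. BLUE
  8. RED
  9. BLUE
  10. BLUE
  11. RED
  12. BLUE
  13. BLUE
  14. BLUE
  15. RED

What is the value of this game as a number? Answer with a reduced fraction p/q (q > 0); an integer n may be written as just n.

Build g(s[:k]) for k = 1..15, string s = RED RED BLUE BLUE BLUE RED BLUE RED BLUE BLUE RED BLUE BLUE BLUE RED.
edge 1 of 15 (RED): { — | 0 } = -1
edge 2 of 15 (RED): { — | -1 0 } = -2
edge 3 of 15 (BLUE): { -2 | -1 0 } = -3/2
edge 4 of 15 (BLUE): { -2 -3/2 | -1 0 } = -5/4
edge 5 of 15 (BLUE): { -2 -3/2 -5/4 | -1 0 } = -9/8
edge 6 of 15 (RED): { -2 -3/2 -5/4 | -9/8 -1 0 } = -19/16
edge 7 of 15 (BLUE): { -2 -3/2 -5/4 -19/16 | -9/8 -1 0 } = -37/32
edge 8 of 15 (RED): { -2 -3/2 -5/4 -19/16 | -37/32 -9/8 -1 0 } = -75/64
edge 9 of 15 (BLUE): { -2 -3/2 -5/4 -19/16 -75/64 | -37/32 -9/8 -1 0 } = -149/128
edge 10 of 15 (BLUE): { -2 -3/2 -5/4 -19/16 -75/64 -149/128 | -37/32 -9/8 -1 0 } = -297/256
edge 11 of 15 (RED): { -2 -3/2 -5/4 -19/16 -75/64 -149/128 | -297/256 -37/32 -9/8 -1 0 } = -595/512
edge 12 of 15 (BLUE): { -2 -3/2 -5/4 -19/16 -75/64 -149/128 -595/512 | -297/256 -37/32 -9/8 -1 0 } = -1189/1024
edge 13 of 15 (BLUE): { -2 -3/2 -5/4 -19/16 -75/64 -149/128 -595/512 -1189/1024 | -297/256 -37/32 -9/8 -1 0 } = -2377/2048
edge 14 of 15 (BLUE): { -2 -3/2 -5/4 -19/16 -75/64 -149/128 -595/512 -1189/1024 -2377/2048 | -297/256 -37/32 -9/8 -1 0 } = -4753/4096
edge 15 of 15 (RED): { -2 -3/2 -5/4 -19/16 -75/64 -149/128 -595/512 -1189/1024 -2377/2048 | -4753/4096 -297/256 -37/32 -9/8 -1 0 } = -9507/8192

-9507/8192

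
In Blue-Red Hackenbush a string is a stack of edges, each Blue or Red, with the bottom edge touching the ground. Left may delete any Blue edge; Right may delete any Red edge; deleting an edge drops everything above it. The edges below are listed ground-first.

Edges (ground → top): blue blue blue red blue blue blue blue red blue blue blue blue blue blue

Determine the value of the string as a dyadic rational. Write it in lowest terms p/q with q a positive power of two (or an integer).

12159/4096

Prefix values for blue blue blue red blue blue blue blue red blue blue blue blue blue blue via {L|R} + simplicity:
g_1 [b]  L=[0]  R=[(no moves)]  — 1
g_2 [bb]  L=[0; 1]  R=[(no moves)]  — 2
g_3 [bbb]  L=[0; 1; 2]  R=[(no moves)]  — 3
g_4 [bbbr]  L=[0; 1; 2]  R=[3]  — 5/2
g_5 [bbbrb]  L=[0; 1; 2; 5/2]  R=[3]  — 11/4
g_6 [bbbrbb]  L=[0; 1; 2; 5/2; 11/4]  R=[3]  — 23/8
g_7 [bbbrbbb]  L=[0; 1; 2; 5/2; 11/4; 23/8]  R=[3]  — 47/16
g_8 [bbbrbbbb]  L=[0; 1; 2; 5/2; 11/4; 23/8; 47/16]  R=[3]  — 95/32
g_9 [bbbrbbbbr]  L=[0; 1; 2; 5/2; 11/4; 23/8; 47/16]  R=[95/32; 3]  — 189/64
g_10 [bbbrbbbbrb]  L=[0; 1; 2; 5/2; 11/4; 23/8; 47/16; 189/64]  R=[95/32; 3]  — 379/128
g_11 [bbbrbbbbrbb]  L=[0; 1; 2; 5/2; 11/4; 23/8; 47/16; 189/64; 379/128]  R=[95/32; 3]  — 759/256
g_12 [bbbrbbbbrbbb]  L=[0; 1; 2; 5/2; 11/4; 23/8; 47/16; 189/64; 379/128; 759/256]  R=[95/32; 3]  — 1519/512
g_13 [bbbrbbbbrbbbb]  L=[0; 1; 2; 5/2; 11/4; 23/8; 47/16; 189/64; 379/128; 759/256; 1519/512]  R=[95/32; 3]  — 3039/1024
g_14 [bbbrbbbbrbbbbb]  L=[0; 1; 2; 5/2; 11/4; 23/8; 47/16; 189/64; 379/128; 759/256; 1519/512; 3039/1024]  R=[95/32; 3]  — 6079/2048
g_15 [bbbrbbbbrbbbbbb]  L=[0; 1; 2; 5/2; 11/4; 23/8; 47/16; 189/64; 379/128; 759/256; 1519/512; 3039/1024; 6079/2048]  R=[95/32; 3]  — 12159/4096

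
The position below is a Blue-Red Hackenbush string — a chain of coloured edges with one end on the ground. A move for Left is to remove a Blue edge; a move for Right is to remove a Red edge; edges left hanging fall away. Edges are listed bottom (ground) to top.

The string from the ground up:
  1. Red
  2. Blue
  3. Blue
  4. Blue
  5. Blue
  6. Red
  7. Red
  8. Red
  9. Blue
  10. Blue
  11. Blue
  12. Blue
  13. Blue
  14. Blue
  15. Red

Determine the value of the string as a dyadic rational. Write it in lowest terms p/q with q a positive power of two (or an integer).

-1795/16384

Build v(s[:k]) for k = 1..15, string s = Red Blue Blue Blue Blue Red Red Red Blue Blue Blue Blue Blue Blue Red.
v(R) = { (no moves) | 0 } = -1
v(RB) = { -1 | 0 } = -1/2
v(RBB) = { -1,-1/2 | 0 } = -1/4
v(RBBB) = { -1,-1/2,-1/4 | 0 } = -1/8
v(RBBBB) = { -1,-1/2,-1/4,-1/8 | 0 } = -1/16
v(RBBBBR) = { -1,-1/2,-1/4,-1/8 | -1/16,0 } = -3/32
v(RBBBBRR) = { -1,-1/2,-1/4,-1/8 | -3/32,-1/16,0 } = -7/64
v(RBBBBRRR) = { -1,-1/2,-1/4,-1/8 | -7/64,-3/32,-1/16,0 } = -15/128
v(RBBBBRRRB) = { -1,-1/2,-1/4,-1/8,-15/128 | -7/64,-3/32,-1/16,0 } = -29/256
v(RBBBBRRRBB) = { -1,-1/2,-1/4,-1/8,-15/128,-29/256 | -7/64,-3/32,-1/16,0 } = -57/512
v(RBBBBRRRBBB) = { -1,-1/2,-1/4,-1/8,-15/128,-29/256,-57/512 | -7/64,-3/32,-1/16,0 } = -113/1024
v(RBBBBRRRBBBB) = { -1,-1/2,-1/4,-1/8,-15/128,-29/256,-57/512,-113/1024 | -7/64,-3/32,-1/16,0 } = -225/2048
v(RBBBBRRRBBBBB) = { -1,-1/2,-1/4,-1/8,-15/128,-29/256,-57/512,-113/1024,-225/2048 | -7/64,-3/32,-1/16,0 } = -449/4096
v(RBBBBRRRBBBBBB) = { -1,-1/2,-1/4,-1/8,-15/128,-29/256,-57/512,-113/1024,-225/2048,-449/4096 | -7/64,-3/32,-1/16,0 } = -897/8192
v(RBBBBRRRBBBBBBR) = { -1,-1/2,-1/4,-1/8,-15/128,-29/256,-57/512,-113/1024,-225/2048,-449/4096 | -897/8192,-7/64,-3/32,-1/16,0 } = -1795/16384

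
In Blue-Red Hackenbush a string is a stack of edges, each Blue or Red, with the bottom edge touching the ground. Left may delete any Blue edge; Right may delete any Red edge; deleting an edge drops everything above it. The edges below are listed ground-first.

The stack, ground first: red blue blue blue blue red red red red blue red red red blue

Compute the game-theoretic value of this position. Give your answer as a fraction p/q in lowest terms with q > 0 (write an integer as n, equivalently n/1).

1 of 14 · r · max L −∞ · min R 0 -> -1
2 of 14 · rb · max L -1 · min R 0 -> -1/2
3 of 14 · rbb · max L -1/2 · min R 0 -> -1/4
4 of 14 · rbbb · max L -1/4 · min R 0 -> -1/8
5 of 14 · rbbbb · max L -1/8 · min R 0 -> -1/16
6 of 14 · rbbbbr · max L -1/8 · min R -1/16 -> -3/32
7 of 14 · rbbbbrr · max L -1/8 · min R -3/32 -> -7/64
8 of 14 · rbbbbrrr · max L -1/8 · min R -7/64 -> -15/128
9 of 14 · rbbbbrrrr · max L -1/8 · min R -15/128 -> -31/256
10 of 14 · rbbbbrrrrb · max L -31/256 · min R -15/128 -> -61/512
11 of 14 · rbbbbrrrrbr · max L -31/256 · min R -61/512 -> -123/1024
12 of 14 · rbbbbrrrrbrr · max L -31/256 · min R -123/1024 -> -247/2048
13 of 14 · rbbbbrrrrbrrr · max L -31/256 · min R -247/2048 -> -495/4096
14 of 14 · rbbbbrrrrbrrrb · max L -495/4096 · min R -247/2048 -> -989/8192

-989/8192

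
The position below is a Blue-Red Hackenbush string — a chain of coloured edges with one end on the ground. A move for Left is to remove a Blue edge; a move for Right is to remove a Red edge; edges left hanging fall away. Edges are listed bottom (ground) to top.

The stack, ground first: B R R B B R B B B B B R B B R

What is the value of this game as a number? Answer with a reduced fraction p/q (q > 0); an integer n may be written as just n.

7149/16384

Prefix values for B R R B B R B B B B B R B B R via {L|R} + simplicity:
B: Left { 0 }, Right { (no moves) } so simplest 1
BR: Left { 0 }, Right { 1 } so simplest 1/2
BRR: Left { 0 }, Right { 1/2, 1 } so simplest 1/4
BRRB: Left { 0, 1/4 }, Right { 1/2, 1 } so simplest 3/8
BRRBB: Left { 0, 1/4, 3/8 }, Right { 1/2, 1 } so simplest 7/16
BRRBBR: Left { 0, 1/4, 3/8 }, Right { 7/16, 1/2, 1 } so simplest 13/32
BRRBBRB: Left { 0, 1/4, 3/8, 13/32 }, Right { 7/16, 1/2, 1 } so simplest 27/64
BRRBBRBB: Left { 0, 1/4, 3/8, 13/32, 27/64 }, Right { 7/16, 1/2, 1 } so simplest 55/128
BRRBBRBBB: Left { 0, 1/4, 3/8, 13/32, 27/64, 55/128 }, Right { 7/16, 1/2, 1 } so simplest 111/256
BRRBBRBBBB: Left { 0, 1/4, 3/8, 13/32, 27/64, 55/128, 111/256 }, Right { 7/16, 1/2, 1 } so simplest 223/512
BRRBBRBBBBB: Left { 0, 1/4, 3/8, 13/32, 27/64, 55/128, 111/256, 223/512 }, Right { 7/16, 1/2, 1 } so simplest 447/1024
BRRBBRBBBBBR: Left { 0, 1/4, 3/8, 13/32, 27/64, 55/128, 111/256, 223/512 }, Right { 447/1024, 7/16, 1/2, 1 } so simplest 893/2048
BRRBBRBBBBBRB: Left { 0, 1/4, 3/8, 13/32, 27/64, 55/128, 111/256, 223/512, 893/2048 }, Right { 447/1024, 7/16, 1/2, 1 } so simplest 1787/4096
BRRBBRBBBBBRBB: Left { 0, 1/4, 3/8, 13/32, 27/64, 55/128, 111/256, 223/512, 893/2048, 1787/4096 }, Right { 447/1024, 7/16, 1/2, 1 } so simplest 3575/8192
BRRBBRBBBBBRBBR: Left { 0, 1/4, 3/8, 13/32, 27/64, 55/128, 111/256, 223/512, 893/2048, 1787/4096 }, Right { 3575/8192, 447/1024, 7/16, 1/2, 1 } so simplest 7149/16384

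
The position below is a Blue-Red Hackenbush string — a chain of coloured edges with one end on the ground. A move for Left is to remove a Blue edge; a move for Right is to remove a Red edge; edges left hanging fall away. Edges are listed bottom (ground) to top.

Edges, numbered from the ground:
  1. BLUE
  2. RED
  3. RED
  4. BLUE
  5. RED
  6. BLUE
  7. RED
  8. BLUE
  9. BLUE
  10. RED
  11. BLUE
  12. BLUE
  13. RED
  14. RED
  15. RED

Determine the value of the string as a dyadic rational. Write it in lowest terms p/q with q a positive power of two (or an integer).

5553/16384

value(B) = { 0 | none } → 1
value(BR) = { 0 | 1 } → 1/2
value(BRR) = { 0 | 1/2,1 } → 1/4
value(BRRB) = { 0,1/4 | 1/2,1 } → 3/8
value(BRRBR) = { 0,1/4 | 3/8,1/2,1 } → 5/16
value(BRRBRB) = { 0,1/4,5/16 | 3/8,1/2,1 } → 11/32
value(BRRBRBR) = { 0,1/4,5/16 | 11/32,3/8,1/2,1 } → 21/64
value(BRRBRBRB) = { 0,1/4,5/16,21/64 | 11/32,3/8,1/2,1 } → 43/128
value(BRRBRBRBB) = { 0,1/4,5/16,21/64,43/128 | 11/32,3/8,1/2,1 } → 87/256
value(BRRBRBRBBR) = { 0,1/4,5/16,21/64,43/128 | 87/256,11/32,3/8,1/2,1 } → 173/512
value(BRRBRBRBBRB) = { 0,1/4,5/16,21/64,43/128,173/512 | 87/256,11/32,3/8,1/2,1 } → 347/1024
value(BRRBRBRBBRBB) = { 0,1/4,5/16,21/64,43/128,173/512,347/1024 | 87/256,11/32,3/8,1/2,1 } → 695/2048
value(BRRBRBRBBRBBR) = { 0,1/4,5/16,21/64,43/128,173/512,347/1024 | 695/2048,87/256,11/32,3/8,1/2,1 } → 1389/4096
value(BRRBRBRBBRBBRR) = { 0,1/4,5/16,21/64,43/128,173/512,347/1024 | 1389/4096,695/2048,87/256,11/32,3/8,1/2,1 } → 2777/8192
value(BRRBRBRBBRBBRRR) = { 0,1/4,5/16,21/64,43/128,173/512,347/1024 | 2777/8192,1389/4096,695/2048,87/256,11/32,3/8,1/2,1 } → 5553/16384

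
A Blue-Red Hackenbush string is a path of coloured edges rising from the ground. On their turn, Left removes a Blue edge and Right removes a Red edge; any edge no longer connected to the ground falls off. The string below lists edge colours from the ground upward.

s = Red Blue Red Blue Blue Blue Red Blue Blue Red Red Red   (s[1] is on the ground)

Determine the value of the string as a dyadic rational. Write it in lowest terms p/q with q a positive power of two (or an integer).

-1103/2048

1 of 12 · R · max L −∞ · min R 0 so -1
2 of 12 · RB · max L -1 · min R 0 so -1/2
3 of 12 · RBR · max L -1 · min R -1/2 so -3/4
4 of 12 · RBRB · max L -3/4 · min R -1/2 so -5/8
5 of 12 · RBRBB · max L -5/8 · min R -1/2 so -9/16
6 of 12 · RBRBBB · max L -9/16 · min R -1/2 so -17/32
7 of 12 · RBRBBBR · max L -9/16 · min R -17/32 so -35/64
8 of 12 · RBRBBBRB · max L -35/64 · min R -17/32 so -69/128
9 of 12 · RBRBBBRBB · max L -69/128 · min R -17/32 so -137/256
10 of 12 · RBRBBBRBBR · max L -69/128 · min R -137/256 so -275/512
11 of 12 · RBRBBBRBBRR · max L -69/128 · min R -275/512 so -551/1024
12 of 12 · RBRBBBRBBRRR · max L -69/128 · min R -551/1024 so -1103/2048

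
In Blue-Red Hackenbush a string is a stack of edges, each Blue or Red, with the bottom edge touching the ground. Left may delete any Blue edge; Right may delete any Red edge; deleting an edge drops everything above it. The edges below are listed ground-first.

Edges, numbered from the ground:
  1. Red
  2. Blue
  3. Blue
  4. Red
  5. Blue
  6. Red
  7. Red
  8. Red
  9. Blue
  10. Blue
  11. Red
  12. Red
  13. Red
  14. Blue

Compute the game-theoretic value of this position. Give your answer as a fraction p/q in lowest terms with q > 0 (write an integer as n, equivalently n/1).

-2973/8192

Build value(s[:k]) for k = 1..14, string s = Red Blue Blue Red Blue Red Red Red Blue Blue Red Red Red Blue.
1 of 14 · R · max L −∞ · min R 0 gives -1
2 of 14 · RB · max L -1 · min R 0 gives -1/2
3 of 14 · RBB · max L -1/2 · min R 0 gives -1/4
4 of 14 · RBBR · max L -1/2 · min R -1/4 gives -3/8
5 of 14 · RBBRB · max L -3/8 · min R -1/4 gives -5/16
6 of 14 · RBBRBR · max L -3/8 · min R -5/16 gives -11/32
7 of 14 · RBBRBRR · max L -3/8 · min R -11/32 gives -23/64
8 of 14 · RBBRBRRR · max L -3/8 · min R -23/64 gives -47/128
9 of 14 · RBBRBRRRB · max L -47/128 · min R -23/64 gives -93/256
10 of 14 · RBBRBRRRBB · max L -93/256 · min R -23/64 gives -185/512
11 of 14 · RBBRBRRRBBR · max L -93/256 · min R -185/512 gives -371/1024
12 of 14 · RBBRBRRRBBRR · max L -93/256 · min R -371/1024 gives -743/2048
13 of 14 · RBBRBRRRBBRRR · max L -93/256 · min R -743/2048 gives -1487/4096
14 of 14 · RBBRBRRRBBRRRB · max L -1487/4096 · min R -743/2048 gives -2973/8192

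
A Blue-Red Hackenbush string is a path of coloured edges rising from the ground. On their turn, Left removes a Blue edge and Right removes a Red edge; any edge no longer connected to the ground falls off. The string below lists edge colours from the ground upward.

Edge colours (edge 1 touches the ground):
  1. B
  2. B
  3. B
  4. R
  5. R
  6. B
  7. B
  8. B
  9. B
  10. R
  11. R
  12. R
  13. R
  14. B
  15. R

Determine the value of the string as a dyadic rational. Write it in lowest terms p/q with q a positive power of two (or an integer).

10117/4096

Recurse on prefixes of the 15-edge string B B B R R B B B B R R R R B R:
G(B) = { 0 | — } → 1
G(BB) = { 0; 1 | — } → 2
G(BBB) = { 0; 1; 2 | — } → 3
G(BBBR) = { 0; 1; 2 | 3 } → 5/2
G(BBBRR) = { 0; 1; 2 | 5/2; 3 } → 9/4
G(BBBRRB) = { 0; 1; 2; 9/4 | 5/2; 3 } → 19/8
G(BBBRRBB) = { 0; 1; 2; 9/4; 19/8 | 5/2; 3 } → 39/16
G(BBBRRBBB) = { 0; 1; 2; 9/4; 19/8; 39/16 | 5/2; 3 } → 79/32
G(BBBRRBBBB) = { 0; 1; 2; 9/4; 19/8; 39/16; 79/32 | 5/2; 3 } → 159/64
G(BBBRRBBBBR) = { 0; 1; 2; 9/4; 19/8; 39/16; 79/32 | 159/64; 5/2; 3 } → 317/128
G(BBBRRBBBBRR) = { 0; 1; 2; 9/4; 19/8; 39/16; 79/32 | 317/128; 159/64; 5/2; 3 } → 633/256
G(BBBRRBBBBRRR) = { 0; 1; 2; 9/4; 19/8; 39/16; 79/32 | 633/256; 317/128; 159/64; 5/2; 3 } → 1265/512
G(BBBRRBBBBRRRR) = { 0; 1; 2; 9/4; 19/8; 39/16; 79/32 | 1265/512; 633/256; 317/128; 159/64; 5/2; 3 } → 2529/1024
G(BBBRRBBBBRRRRB) = { 0; 1; 2; 9/4; 19/8; 39/16; 79/32; 2529/1024 | 1265/512; 633/256; 317/128; 159/64; 5/2; 3 } → 5059/2048
G(BBBRRBBBBRRRRBR) = { 0; 1; 2; 9/4; 19/8; 39/16; 79/32; 2529/1024 | 5059/2048; 1265/512; 633/256; 317/128; 159/64; 5/2; 3 } → 10117/4096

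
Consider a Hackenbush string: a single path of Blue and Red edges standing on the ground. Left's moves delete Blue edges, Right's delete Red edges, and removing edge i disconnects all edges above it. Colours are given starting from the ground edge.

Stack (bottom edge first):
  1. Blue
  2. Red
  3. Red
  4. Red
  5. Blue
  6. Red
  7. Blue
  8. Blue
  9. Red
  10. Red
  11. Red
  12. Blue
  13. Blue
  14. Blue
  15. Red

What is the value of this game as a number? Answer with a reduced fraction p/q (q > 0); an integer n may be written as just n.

Recurse on prefixes of the 15-edge string Blue Red Red Red Blue Red Blue Blue Red Red Red Blue Blue Blue Red:
edge 1 of 15 (Blue): { 0 | — } = 1
edge 2 of 15 (Red): { 0 | 1 } = 1/2
edge 3 of 15 (Red): { 0 | 1/2, 1 } = 1/4
edge 4 of 15 (Red): { 0 | 1/4, 1/2, 1 } = 1/8
edge 5 of 15 (Blue): { 0, 1/8 | 1/4, 1/2, 1 } = 3/16
edge 6 of 15 (Red): { 0, 1/8 | 3/16, 1/4, 1/2, 1 } = 5/32
edge 7 of 15 (Blue): { 0, 1/8, 5/32 | 3/16, 1/4, 1/2, 1 } = 11/64
edge 8 of 15 (Blue): { 0, 1/8, 5/32, 11/64 | 3/16, 1/4, 1/2, 1 } = 23/128
edge 9 of 15 (Red): { 0, 1/8, 5/32, 11/64 | 23/128, 3/16, 1/4, 1/2, 1 } = 45/256
edge 10 of 15 (Red): { 0, 1/8, 5/32, 11/64 | 45/256, 23/128, 3/16, 1/4, 1/2, 1 } = 89/512
edge 11 of 15 (Red): { 0, 1/8, 5/32, 11/64 | 89/512, 45/256, 23/128, 3/16, 1/4, 1/2, 1 } = 177/1024
edge 12 of 15 (Blue): { 0, 1/8, 5/32, 11/64, 177/1024 | 89/512, 45/256, 23/128, 3/16, 1/4, 1/2, 1 } = 355/2048
edge 13 of 15 (Blue): { 0, 1/8, 5/32, 11/64, 177/1024, 355/2048 | 89/512, 45/256, 23/128, 3/16, 1/4, 1/2, 1 } = 711/4096
edge 14 of 15 (Blue): { 0, 1/8, 5/32, 11/64, 177/1024, 355/2048, 711/4096 | 89/512, 45/256, 23/128, 3/16, 1/4, 1/2, 1 } = 1423/8192
edge 15 of 15 (Red): { 0, 1/8, 5/32, 11/64, 177/1024, 355/2048, 711/4096 | 1423/8192, 89/512, 45/256, 23/128, 3/16, 1/4, 1/2, 1 } = 2845/16384

2845/16384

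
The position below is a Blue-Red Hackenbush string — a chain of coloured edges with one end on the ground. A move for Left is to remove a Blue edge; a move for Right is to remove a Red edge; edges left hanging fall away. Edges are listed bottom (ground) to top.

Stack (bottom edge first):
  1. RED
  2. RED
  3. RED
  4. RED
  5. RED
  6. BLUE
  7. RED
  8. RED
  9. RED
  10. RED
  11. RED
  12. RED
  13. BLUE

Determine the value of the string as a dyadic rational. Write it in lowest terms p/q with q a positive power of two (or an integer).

1 of 13 · R · max L −∞ · min R 0 gives -1
2 of 13 · RR · max L −∞ · min R -1 gives -2
3 of 13 · RRR · max L −∞ · min R -2 gives -3
4 of 13 · RRRR · max L −∞ · min R -3 gives -4
5 of 13 · RRRRR · max L −∞ · min R -4 gives -5
6 of 13 · RRRRRB · max L -5 · min R -4 gives -9/2
7 of 13 · RRRRRBR · max L -5 · min R -9/2 gives -19/4
8 of 13 · RRRRRBRR · max L -5 · min R -19/4 gives -39/8
9 of 13 · RRRRRBRRR · max L -5 · min R -39/8 gives -79/16
10 of 13 · RRRRRBRRRR · max L -5 · min R -79/16 gives -159/32
11 of 13 · RRRRRBRRRRR · max L -5 · min R -159/32 gives -319/64
12 of 13 · RRRRRBRRRRRR · max L -5 · min R -319/64 gives -639/128
13 of 13 · RRRRRBRRRRRRB · max L -639/128 · min R -319/64 gives -1277/256

-1277/256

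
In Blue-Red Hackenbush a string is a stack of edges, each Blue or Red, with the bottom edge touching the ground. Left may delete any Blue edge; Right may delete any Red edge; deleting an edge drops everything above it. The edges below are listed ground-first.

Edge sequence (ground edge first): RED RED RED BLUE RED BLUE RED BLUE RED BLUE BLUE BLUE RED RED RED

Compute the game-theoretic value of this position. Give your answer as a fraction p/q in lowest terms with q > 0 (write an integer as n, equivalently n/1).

-10895/4096

step 1: add RED to get R; options L={ — } R={ 0 } ⇒ -1
step 2: add RED to get RR; options L={ — } R={ -1 0 } ⇒ -2
step 3: add RED to get RRR; options L={ — } R={ -2 -1 0 } ⇒ -3
step 4: add BLUE to get RRRB; options L={ -3 } R={ -2 -1 0 } ⇒ -5/2
step 5: add RED to get RRRBR; options L={ -3 } R={ -5/2 -2 -1 0 } ⇒ -11/4
step 6: add BLUE to get RRRBRB; options L={ -3 -11/4 } R={ -5/2 -2 -1 0 } ⇒ -21/8
step 7: add RED to get RRRBRBR; options L={ -3 -11/4 } R={ -21/8 -5/2 -2 -1 0 } ⇒ -43/16
step 8: add BLUE to get RRRBRBRB; options L={ -3 -11/4 -43/16 } R={ -21/8 -5/2 -2 -1 0 } ⇒ -85/32
step 9: add RED to get RRRBRBRBR; options L={ -3 -11/4 -43/16 } R={ -85/32 -21/8 -5/2 -2 -1 0 } ⇒ -171/64
step 10: add BLUE to get RRRBRBRBRB; options L={ -3 -11/4 -43/16 -171/64 } R={ -85/32 -21/8 -5/2 -2 -1 0 } ⇒ -341/128
step 11: add BLUE to get RRRBRBRBRBB; options L={ -3 -11/4 -43/16 -171/64 -341/128 } R={ -85/32 -21/8 -5/2 -2 -1 0 } ⇒ -681/256
step 12: add BLUE to get RRRBRBRBRBBB; options L={ -3 -11/4 -43/16 -171/64 -341/128 -681/256 } R={ -85/32 -21/8 -5/2 -2 -1 0 } ⇒ -1361/512
step 13: add RED to get RRRBRBRBRBBBR; options L={ -3 -11/4 -43/16 -171/64 -341/128 -681/256 } R={ -1361/512 -85/32 -21/8 -5/2 -2 -1 0 } ⇒ -2723/1024
step 14: add RED to get RRRBRBRBRBBBRR; options L={ -3 -11/4 -43/16 -171/64 -341/128 -681/256 } R={ -2723/1024 -1361/512 -85/32 -21/8 -5/2 -2 -1 0 } ⇒ -5447/2048
step 15: add RED to get RRRBRBRBRBBBRRR; options L={ -3 -11/4 -43/16 -171/64 -341/128 -681/256 } R={ -5447/2048 -2723/1024 -1361/512 -85/32 -21/8 -5/2 -2 -1 0 } ⇒ -10895/4096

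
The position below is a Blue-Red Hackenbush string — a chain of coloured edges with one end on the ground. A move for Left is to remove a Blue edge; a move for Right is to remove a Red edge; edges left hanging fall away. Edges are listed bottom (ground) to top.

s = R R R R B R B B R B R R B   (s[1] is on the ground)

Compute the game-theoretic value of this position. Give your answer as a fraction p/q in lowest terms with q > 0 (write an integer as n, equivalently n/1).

-1837/512

G(R) = { none | 0 } -> -1
G(RR) = { none | -1 0 } -> -2
G(RRR) = { none | -2 -1 0 } -> -3
G(RRRR) = { none | -3 -2 -1 0 } -> -4
G(RRRRB) = { -4 | -3 -2 -1 0 } -> -7/2
G(RRRRBR) = { -4 | -7/2 -3 -2 -1 0 } -> -15/4
G(RRRRBRB) = { -4 -15/4 | -7/2 -3 -2 -1 0 } -> -29/8
G(RRRRBRBB) = { -4 -15/4 -29/8 | -7/2 -3 -2 -1 0 } -> -57/16
G(RRRRBRBBR) = { -4 -15/4 -29/8 | -57/16 -7/2 -3 -2 -1 0 } -> -115/32
G(RRRRBRBBRB) = { -4 -15/4 -29/8 -115/32 | -57/16 -7/2 -3 -2 -1 0 } -> -229/64
G(RRRRBRBBRBR) = { -4 -15/4 -29/8 -115/32 | -229/64 -57/16 -7/2 -3 -2 -1 0 } -> -459/128
G(RRRRBRBBRBRR) = { -4 -15/4 -29/8 -115/32 | -459/128 -229/64 -57/16 -7/2 -3 -2 -1 0 } -> -919/256
G(RRRRBRBBRBRRB) = { -4 -15/4 -29/8 -115/32 -919/256 | -459/128 -229/64 -57/16 -7/2 -3 -2 -1 0 } -> -1837/512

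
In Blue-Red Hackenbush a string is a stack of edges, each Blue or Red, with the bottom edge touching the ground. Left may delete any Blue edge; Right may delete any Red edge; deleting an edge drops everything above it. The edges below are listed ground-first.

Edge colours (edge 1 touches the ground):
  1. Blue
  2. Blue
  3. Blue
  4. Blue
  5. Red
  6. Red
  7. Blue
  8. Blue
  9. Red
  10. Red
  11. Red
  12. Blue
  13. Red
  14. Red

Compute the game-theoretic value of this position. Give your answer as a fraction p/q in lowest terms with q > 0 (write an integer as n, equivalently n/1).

Recurse on prefixes of the 14-edge string Blue Blue Blue Blue Red Red Blue Blue Red Red Red Blue Red Red:
B: Left { 0 }, Right { ∅ } => simplest 1
BB: Left { 0, 1 }, Right { ∅ } => simplest 2
BBB: Left { 0, 1, 2 }, Right { ∅ } => simplest 3
BBBB: Left { 0, 1, 2, 3 }, Right { ∅ } => simplest 4
BBBBR: Left { 0, 1, 2, 3 }, Right { 4 } => simplest 7/2
BBBBRR: Left { 0, 1, 2, 3 }, Right { 7/2, 4 } => simplest 13/4
BBBBRRB: Left { 0, 1, 2, 3, 13/4 }, Right { 7/2, 4 } => simplest 27/8
BBBBRRBB: Left { 0, 1, 2, 3, 13/4, 27/8 }, Right { 7/2, 4 } => simplest 55/16
BBBBRRBBR: Left { 0, 1, 2, 3, 13/4, 27/8 }, Right { 55/16, 7/2, 4 } => simplest 109/32
BBBBRRBBRR: Left { 0, 1, 2, 3, 13/4, 27/8 }, Right { 109/32, 55/16, 7/2, 4 } => simplest 217/64
BBBBRRBBRRR: Left { 0, 1, 2, 3, 13/4, 27/8 }, Right { 217/64, 109/32, 55/16, 7/2, 4 } => simplest 433/128
BBBBRRBBRRRB: Left { 0, 1, 2, 3, 13/4, 27/8, 433/128 }, Right { 217/64, 109/32, 55/16, 7/2, 4 } => simplest 867/256
BBBBRRBBRRRBR: Left { 0, 1, 2, 3, 13/4, 27/8, 433/128 }, Right { 867/256, 217/64, 109/32, 55/16, 7/2, 4 } => simplest 1733/512
BBBBRRBBRRRBRR: Left { 0, 1, 2, 3, 13/4, 27/8, 433/128 }, Right { 1733/512, 867/256, 217/64, 109/32, 55/16, 7/2, 4 } => simplest 3465/1024

3465/1024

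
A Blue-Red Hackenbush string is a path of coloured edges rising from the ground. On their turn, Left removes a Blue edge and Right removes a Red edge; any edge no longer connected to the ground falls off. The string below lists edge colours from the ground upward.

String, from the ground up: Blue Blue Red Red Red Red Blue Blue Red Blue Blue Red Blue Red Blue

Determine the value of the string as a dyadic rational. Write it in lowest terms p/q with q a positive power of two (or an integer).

Recurse on prefixes of the 15-edge string Blue Blue Red Red Red Red Blue Blue Red Blue Blue Red Blue Red Blue:
val(B) = { 0 | — } = 1
val(BB) = { 0,1 | — } = 2
val(BBR) = { 0,1 | 2 } = 3/2
val(BBRR) = { 0,1 | 3/2,2 } = 5/4
val(BBRRR) = { 0,1 | 5/4,3/2,2 } = 9/8
val(BBRRRR) = { 0,1 | 9/8,5/4,3/2,2 } = 17/16
val(BBRRRRB) = { 0,1,17/16 | 9/8,5/4,3/2,2 } = 35/32
val(BBRRRRBB) = { 0,1,17/16,35/32 | 9/8,5/4,3/2,2 } = 71/64
val(BBRRRRBBR) = { 0,1,17/16,35/32 | 71/64,9/8,5/4,3/2,2 } = 141/128
val(BBRRRRBBRB) = { 0,1,17/16,35/32,141/128 | 71/64,9/8,5/4,3/2,2 } = 283/256
val(BBRRRRBBRBB) = { 0,1,17/16,35/32,141/128,283/256 | 71/64,9/8,5/4,3/2,2 } = 567/512
val(BBRRRRBBRBBR) = { 0,1,17/16,35/32,141/128,283/256 | 567/512,71/64,9/8,5/4,3/2,2 } = 1133/1024
val(BBRRRRBBRBBRB) = { 0,1,17/16,35/32,141/128,283/256,1133/1024 | 567/512,71/64,9/8,5/4,3/2,2 } = 2267/2048
val(BBRRRRBBRBBRBR) = { 0,1,17/16,35/32,141/128,283/256,1133/1024 | 2267/2048,567/512,71/64,9/8,5/4,3/2,2 } = 4533/4096
val(BBRRRRBBRBBRBRB) = { 0,1,17/16,35/32,141/128,283/256,1133/1024,4533/4096 | 2267/2048,567/512,71/64,9/8,5/4,3/2,2 } = 9067/8192

9067/8192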